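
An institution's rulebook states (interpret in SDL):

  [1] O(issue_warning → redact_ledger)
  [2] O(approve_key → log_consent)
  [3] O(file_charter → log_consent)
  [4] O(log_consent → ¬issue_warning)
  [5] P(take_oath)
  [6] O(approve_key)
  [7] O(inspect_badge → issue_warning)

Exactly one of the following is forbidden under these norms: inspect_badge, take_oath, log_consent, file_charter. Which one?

inspect_badge

Premise 6 gives O(approve_key).
Applying K to premise 2 (O(approve_key → log_consent)) and O(approve_key) yields O(log_consent).
With premise 4, O(log_consent → ¬issue_warning), the K-axiom yields O(¬issue_warning).
Premise 7 is O(inspect_badge → issue_warning); contrapositively O(¬issue_warning → ¬inspect_badge). Since O(¬issue_warning) holds, K gives O(¬inspect_badge).
So O(¬inspect_badge) holds, i.e. inspect_badge is forbidden. None of the other listed options is forbidden under the premises.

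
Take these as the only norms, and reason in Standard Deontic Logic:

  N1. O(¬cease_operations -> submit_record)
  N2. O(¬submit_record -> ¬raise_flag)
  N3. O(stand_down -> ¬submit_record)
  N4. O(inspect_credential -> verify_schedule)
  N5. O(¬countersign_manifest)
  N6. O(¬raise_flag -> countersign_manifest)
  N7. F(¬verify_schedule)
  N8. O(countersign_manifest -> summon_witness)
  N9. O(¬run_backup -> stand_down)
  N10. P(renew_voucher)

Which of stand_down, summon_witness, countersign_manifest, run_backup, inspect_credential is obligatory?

Premise 5 states O(¬countersign_manifest) outright.
The contrapositive of premise 6 (O(¬raise_flag -> countersign_manifest)) is O(¬countersign_manifest -> raise_flag), and O(¬countersign_manifest) is already established, so O(raise_flag).
Premise 2 is O(¬submit_record -> ¬raise_flag); contrapositively O(raise_flag -> submit_record). Since O(raise_flag) holds, K gives O(submit_record).
The contrapositive of premise 3 (O(stand_down -> ¬submit_record)) is O(submit_record -> ¬stand_down), and O(submit_record) is already established, so O(¬stand_down).
Premise 9 is O(¬run_backup -> stand_down); contrapositively O(¬stand_down -> run_backup). Since O(¬stand_down) holds, K gives O(run_backup).
So O(run_backup) holds — run_backup is obligatory. None of the other listed options is made obligatory by any chain of premises.

run_backup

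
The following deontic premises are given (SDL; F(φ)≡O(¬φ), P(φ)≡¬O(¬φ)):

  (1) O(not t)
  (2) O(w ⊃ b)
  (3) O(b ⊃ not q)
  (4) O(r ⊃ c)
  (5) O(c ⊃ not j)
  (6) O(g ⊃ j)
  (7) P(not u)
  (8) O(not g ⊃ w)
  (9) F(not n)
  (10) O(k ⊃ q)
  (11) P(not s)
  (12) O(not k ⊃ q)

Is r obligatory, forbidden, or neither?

Forbidden

By case analysis on k: premise 10 gives O(k ⊃ q) and premise 12 gives O(not k ⊃ q), so O(q) either way.
The contrapositive of premise 3 (O(b ⊃ not q)) is O(q ⊃ not b), and O(q) is already established, so O(not b).
The contrapositive of premise 2 (O(w ⊃ b)) is O(not b ⊃ not w), and O(not b) is already established, so O(not w).
Premise 8 is O(not g ⊃ w); contrapositively O(not w ⊃ g). Since O(not w) holds, K gives O(g).
From O(g) and premise 6, O(g ⊃ j), we obtain O(j).
Premise 5 is O(c ⊃ not j); contrapositively O(j ⊃ not c). Since O(j) holds, K gives O(not c).
Premise 4 is O(r ⊃ c); contrapositively O(not c ⊃ not r). Since O(not c) holds, K gives O(not r).
Premises 1, 7, 9, 11 do not contribute to this derivation.
Thus O(not r), which is F(r): r is forbidden.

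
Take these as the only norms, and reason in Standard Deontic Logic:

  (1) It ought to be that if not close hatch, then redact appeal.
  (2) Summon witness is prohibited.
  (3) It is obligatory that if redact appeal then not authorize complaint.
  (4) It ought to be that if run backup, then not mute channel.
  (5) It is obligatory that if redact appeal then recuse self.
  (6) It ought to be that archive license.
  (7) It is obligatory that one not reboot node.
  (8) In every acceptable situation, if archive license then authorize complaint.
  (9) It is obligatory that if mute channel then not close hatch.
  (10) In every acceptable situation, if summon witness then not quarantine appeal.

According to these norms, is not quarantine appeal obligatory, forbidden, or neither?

Premise 10 is O(summon_witness → ¬quarantine_appeal), but O(summon_witness) is not derivable from the premises, so it does not yield O(¬quarantine_appeal).
No premise or chain of K-axiom applications forces O(¬quarantine_appeal), and none forces O(quarantine_appeal). So ¬quarantine_appeal is neither obligatory nor forbidden under these norms.

Neither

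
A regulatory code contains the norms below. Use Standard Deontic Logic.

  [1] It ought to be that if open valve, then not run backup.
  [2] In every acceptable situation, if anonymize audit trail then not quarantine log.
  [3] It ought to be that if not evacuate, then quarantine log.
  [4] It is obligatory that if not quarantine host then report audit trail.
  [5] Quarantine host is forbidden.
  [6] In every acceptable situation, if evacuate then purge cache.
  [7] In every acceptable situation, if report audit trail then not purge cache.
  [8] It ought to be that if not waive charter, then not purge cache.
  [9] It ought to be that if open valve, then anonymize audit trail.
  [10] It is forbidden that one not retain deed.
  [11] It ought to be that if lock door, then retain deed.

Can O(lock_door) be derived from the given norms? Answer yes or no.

Premise 11 is O(lock_door → retain_deed); even if O(retain_deed) held, inferring O(lock_door) would be affirming the consequent — invalid.
No other premise forces O(lock_door). An ideal world satisfying every premise can still have lock_door false, so O(lock_door) is not derivable.

No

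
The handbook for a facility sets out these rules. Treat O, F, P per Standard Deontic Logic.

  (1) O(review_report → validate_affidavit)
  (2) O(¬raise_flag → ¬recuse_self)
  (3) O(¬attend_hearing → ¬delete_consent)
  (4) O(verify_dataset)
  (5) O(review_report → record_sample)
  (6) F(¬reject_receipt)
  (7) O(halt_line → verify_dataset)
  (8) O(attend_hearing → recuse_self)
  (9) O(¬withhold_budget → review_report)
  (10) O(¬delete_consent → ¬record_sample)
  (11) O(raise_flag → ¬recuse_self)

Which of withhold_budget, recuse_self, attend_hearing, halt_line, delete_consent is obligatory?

withhold_budget

Premises 2 and 11 are O(¬raise_flag → ¬recuse_self) and O(raise_flag → ¬recuse_self); every ideal world satisfies ¬raise_flag or raise_flag, so in either case ¬recuse_self holds — hence O(¬recuse_self).
Premise 8, O(attend_hearing → recuse_self), contraposes to O(¬recuse_self → ¬attend_hearing); with O(¬recuse_self) we get O(¬attend_hearing).
Applying K to premise 3 (O(¬attend_hearing → ¬delete_consent)) and O(¬attend_hearing) yields O(¬delete_consent).
Premise 10 is O(¬delete_consent → ¬record_sample); since O(¬delete_consent), deontic closure gives O(¬record_sample).
Premise 5 is O(review_report → record_sample); contrapositively O(¬record_sample → ¬review_report). Since O(¬record_sample) holds, K gives O(¬review_report).
Premise 9 is O(¬withhold_budget → review_report); contrapositively O(¬review_report → withhold_budget). Since O(¬review_report) holds, K gives O(withhold_budget).
So O(withhold_budget) holds — withhold_budget is obligatory. None of the other listed options is made obligatory by any chain of premises.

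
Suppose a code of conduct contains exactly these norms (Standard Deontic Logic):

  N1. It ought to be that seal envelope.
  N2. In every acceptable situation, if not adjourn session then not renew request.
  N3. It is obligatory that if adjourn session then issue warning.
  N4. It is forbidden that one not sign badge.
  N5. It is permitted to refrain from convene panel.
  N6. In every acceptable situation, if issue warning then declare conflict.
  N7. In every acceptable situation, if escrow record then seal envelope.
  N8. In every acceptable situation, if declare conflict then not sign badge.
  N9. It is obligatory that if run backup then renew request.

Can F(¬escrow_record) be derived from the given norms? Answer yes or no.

Premise 7 is O(escrow_record → seal_envelope); even if O(seal_envelope) held, inferring O(escrow_record) would be affirming the consequent — invalid.
No other premise forces O(escrow_record). An ideal world satisfying every premise can still have ¬escrow_record true, so F(¬escrow_record) is not derivable.

No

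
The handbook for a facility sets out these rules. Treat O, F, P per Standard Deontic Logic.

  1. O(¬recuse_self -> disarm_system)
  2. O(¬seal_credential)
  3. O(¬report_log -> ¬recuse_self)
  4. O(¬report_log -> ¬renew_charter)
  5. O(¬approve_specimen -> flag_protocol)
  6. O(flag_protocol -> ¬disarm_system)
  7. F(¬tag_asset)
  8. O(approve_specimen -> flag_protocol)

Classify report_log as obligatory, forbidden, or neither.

Premises 8 and 5 are O(approve_specimen -> flag_protocol) and O(¬approve_specimen -> flag_protocol); every ideal world satisfies approve_specimen or ¬approve_specimen, so in either case flag_protocol holds — hence O(flag_protocol).
Premise 6 is O(flag_protocol -> ¬disarm_system); since O(flag_protocol), deontic closure gives O(¬disarm_system).
Premise 1, O(¬recuse_self -> disarm_system), contraposes to O(¬disarm_system -> recuse_self); with O(¬disarm_system) we get O(recuse_self).
The contrapositive of premise 3 (O(¬report_log -> ¬recuse_self)) is O(recuse_self -> report_log), and O(recuse_self) is already established, so O(report_log).
Premises 2, 4, 7 do not contribute to this derivation.
Hence report_log is obligatory.

Obligatory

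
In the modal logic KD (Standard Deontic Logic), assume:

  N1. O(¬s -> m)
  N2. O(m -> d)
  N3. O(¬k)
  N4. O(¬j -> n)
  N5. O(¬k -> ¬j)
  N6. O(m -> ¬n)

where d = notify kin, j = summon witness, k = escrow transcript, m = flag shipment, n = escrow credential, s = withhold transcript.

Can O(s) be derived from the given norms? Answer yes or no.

Premise 3 states O(¬k) outright.
Premise 5 is O(¬k -> ¬j); since O(¬k), deontic closure gives O(¬j).
Premise 4 is O(¬j -> n); since O(¬j), deontic closure gives O(n).
Premise 6, O(m -> ¬n), contraposes to O(n -> ¬m); with O(n) we get O(¬m).
The contrapositive of premise 1 (O(¬s -> m)) is O(¬m -> s), and O(¬m) is already established, so O(s).
Premise 2 does not contribute to this derivation.
So O(s) follows.

Yes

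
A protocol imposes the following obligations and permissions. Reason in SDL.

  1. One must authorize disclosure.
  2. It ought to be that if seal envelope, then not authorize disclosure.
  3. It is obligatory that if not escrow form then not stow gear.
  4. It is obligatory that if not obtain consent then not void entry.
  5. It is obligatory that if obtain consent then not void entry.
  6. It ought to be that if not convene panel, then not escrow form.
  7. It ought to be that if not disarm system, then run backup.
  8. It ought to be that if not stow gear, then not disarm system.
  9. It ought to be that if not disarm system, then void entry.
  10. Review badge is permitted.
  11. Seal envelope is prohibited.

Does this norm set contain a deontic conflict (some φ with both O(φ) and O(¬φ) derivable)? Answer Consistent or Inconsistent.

Consistent

Premise 2 is O(seal_envelope → ¬authorize_disclosure), but O(seal_envelope) is not derivable from the premises, so it does not yield O(¬authorize_disclosure).
So O(¬authorize_disclosure) is not derivable, and the apparent clash with O(authorize_disclosure) does not arise.
A world satisfying every obligation exists (e.g. authorize_disclosure=true, convene_panel=true, disarm_system=true, escrow_form=true, obtain_consent=false, review_badge=false, run_backup=false, seal_envelope=false, stow_gear=true, void_entry=false); no atom is both obligatory and forbidden, so the set is consistent.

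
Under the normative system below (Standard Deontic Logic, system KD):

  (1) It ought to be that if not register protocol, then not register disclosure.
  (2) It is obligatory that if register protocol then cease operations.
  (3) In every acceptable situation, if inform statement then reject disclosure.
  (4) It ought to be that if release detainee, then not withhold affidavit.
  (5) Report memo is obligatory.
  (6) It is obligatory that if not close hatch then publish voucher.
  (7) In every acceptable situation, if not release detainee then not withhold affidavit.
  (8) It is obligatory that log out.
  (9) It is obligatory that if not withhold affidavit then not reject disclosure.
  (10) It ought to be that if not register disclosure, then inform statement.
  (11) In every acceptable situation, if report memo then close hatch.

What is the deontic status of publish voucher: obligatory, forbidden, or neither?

Premise 6 is O(¬close_hatch → publish_voucher), but O(¬close_hatch) is not derivable from the premises, so it does not yield O(publish_voucher).
No premise or chain of K-axiom applications forces O(publish_voucher), and none forces O(¬publish_voucher). So publish_voucher is neither obligatory nor forbidden under these norms.

Neither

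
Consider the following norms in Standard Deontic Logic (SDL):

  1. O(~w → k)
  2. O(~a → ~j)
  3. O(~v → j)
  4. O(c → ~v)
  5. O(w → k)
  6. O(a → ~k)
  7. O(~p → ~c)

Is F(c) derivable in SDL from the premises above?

Yes

By case analysis on ~w: premise 1 gives O(~w → k) and premise 5 gives O(w → k), so O(k) either way.
The contrapositive of premise 6 (O(a → ~k)) is O(k → ~a), and O(k) is already established, so O(~a).
Premise 2 is O(~a → ~j); since O(~a), deontic closure gives O(~j).
The contrapositive of premise 3 (O(~v → j)) is O(~j → v), and O(~j) is already established, so O(v).
The contrapositive of premise 4 (O(c → ~v)) is O(v → ~c), and O(v) is already established, so O(~c).
Premise 7 does not contribute to this derivation.
So O(~c) holds, i.e. F(c). The claim follows.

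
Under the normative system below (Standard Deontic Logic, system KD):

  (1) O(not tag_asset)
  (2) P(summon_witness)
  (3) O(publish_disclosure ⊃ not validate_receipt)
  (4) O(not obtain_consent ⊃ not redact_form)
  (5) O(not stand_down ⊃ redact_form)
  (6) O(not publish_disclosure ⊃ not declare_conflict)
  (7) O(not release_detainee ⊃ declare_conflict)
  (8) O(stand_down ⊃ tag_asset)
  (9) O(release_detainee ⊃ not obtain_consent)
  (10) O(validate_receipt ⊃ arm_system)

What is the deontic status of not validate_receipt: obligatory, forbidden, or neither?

Premise 1 gives O(not tag_asset).
Premise 8 is O(stand_down ⊃ tag_asset); contrapositively O(not tag_asset ⊃ not stand_down). Since O(not tag_asset) holds, K gives O(not stand_down).
From O(not stand_down) and premise 5, O(not stand_down ⊃ redact_form), we obtain O(redact_form).
The contrapositive of premise 4 (O(not obtain_consent ⊃ not redact_form)) is O(redact_form ⊃ obtain_consent), and O(redact_form) is already established, so O(obtain_consent).
Premise 9, O(release_detainee ⊃ not obtain_consent), contraposes to O(obtain_consent ⊃ not release_detainee); with O(obtain_consent) we get O(not release_detainee).
From O(not release_detainee) and premise 7, O(not release_detainee ⊃ declare_conflict), we obtain O(declare_conflict).
Premise 6 is O(not publish_disclosure ⊃ not declare_conflict); contrapositively O(declare_conflict ⊃ publish_disclosure). Since O(declare_conflict) holds, K gives O(publish_disclosure).
Applying K to premise 3 (O(publish_disclosure ⊃ not validate_receipt)) and O(publish_disclosure) yields O(not validate_receipt).
Premises 2, 10 do not contribute to this derivation.
Hence not validate_receipt is obligatory.

Obligatory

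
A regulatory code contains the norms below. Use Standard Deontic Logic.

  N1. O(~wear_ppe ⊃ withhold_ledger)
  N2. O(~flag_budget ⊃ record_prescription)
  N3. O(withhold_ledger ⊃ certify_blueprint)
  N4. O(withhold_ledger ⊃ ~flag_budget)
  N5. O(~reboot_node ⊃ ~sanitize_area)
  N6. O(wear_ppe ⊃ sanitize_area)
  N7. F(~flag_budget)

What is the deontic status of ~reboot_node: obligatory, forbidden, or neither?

F(~flag_budget) at premise 7 means O(flag_budget).
Premise 4 is O(withhold_ledger ⊃ ~flag_budget); contrapositively O(flag_budget ⊃ ~withhold_ledger). Since O(flag_budget) holds, K gives O(~withhold_ledger).
The contrapositive of premise 1 (O(~wear_ppe ⊃ withhold_ledger)) is O(~withhold_ledger ⊃ wear_ppe), and O(~withhold_ledger) is already established, so O(wear_ppe).
Applying K to premise 6 (O(wear_ppe ⊃ sanitize_area)) and O(wear_ppe) yields O(sanitize_area).
Premise 5 is O(~reboot_node ⊃ ~sanitize_area); contrapositively O(sanitize_area ⊃ reboot_node). Since O(sanitize_area) holds, K gives O(reboot_node).
Premises 2, 3 do not contribute to this derivation.
Thus O(reboot_node), which is F(~reboot_node): ~reboot_node is forbidden.

Forbidden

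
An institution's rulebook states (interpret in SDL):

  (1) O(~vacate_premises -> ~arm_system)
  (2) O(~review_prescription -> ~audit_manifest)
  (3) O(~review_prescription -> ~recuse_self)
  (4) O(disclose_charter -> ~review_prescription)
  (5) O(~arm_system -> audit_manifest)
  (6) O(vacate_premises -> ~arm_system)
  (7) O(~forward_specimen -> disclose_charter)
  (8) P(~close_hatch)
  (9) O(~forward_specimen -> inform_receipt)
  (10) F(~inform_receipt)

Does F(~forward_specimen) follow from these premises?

Premises 6 and 1 cover both cases: O(vacate_premises -> ~arm_system) and O(~vacate_premises -> ~arm_system). Since vacate_premises ∨ ~vacate_premises is a tautology, O(~arm_system) follows.
From O(~arm_system) and premise 5, O(~arm_system -> audit_manifest), we obtain O(audit_manifest).
Premise 2 is O(~review_prescription -> ~audit_manifest); contrapositively O(audit_manifest -> review_prescription). Since O(audit_manifest) holds, K gives O(review_prescription).
The contrapositive of premise 4 (O(disclose_charter -> ~review_prescription)) is O(review_prescription -> ~disclose_charter), and O(review_prescription) is already established, so O(~disclose_charter).
Premise 7 is O(~forward_specimen -> disclose_charter); contrapositively O(~disclose_charter -> forward_specimen). Since O(~disclose_charter) holds, K gives O(forward_specimen).
Premises 3, 8, 9, 10 do not contribute to this derivation.
So O(forward_specimen) holds, i.e. F(~forward_specimen). The claim follows.

Yes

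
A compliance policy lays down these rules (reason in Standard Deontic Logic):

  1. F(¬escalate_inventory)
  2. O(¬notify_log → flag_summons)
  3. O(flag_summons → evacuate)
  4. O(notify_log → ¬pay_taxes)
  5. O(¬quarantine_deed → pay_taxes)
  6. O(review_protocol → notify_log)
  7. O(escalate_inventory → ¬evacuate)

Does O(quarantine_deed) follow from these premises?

Premise 1, F(¬escalate_inventory), is equivalent to O(escalate_inventory).
With premise 7, O(escalate_inventory → ¬evacuate), the K-axiom yields O(¬evacuate).
Premise 3 is O(flag_summons → evacuate); contrapositively O(¬evacuate → ¬flag_summons). Since O(¬evacuate) holds, K gives O(¬flag_summons).
The contrapositive of premise 2 (O(¬notify_log → flag_summons)) is O(¬flag_summons → notify_log), and O(¬flag_summons) is already established, so O(notify_log).
From O(notify_log) and premise 4, O(notify_log → ¬pay_taxes), we obtain O(¬pay_taxes).
Premise 5 is O(¬quarantine_deed → pay_taxes); contrapositively O(¬pay_taxes → quarantine_deed). Since O(¬pay_taxes) holds, K gives O(quarantine_deed).
Premise 6 does not contribute to this derivation.
So O(quarantine_deed) follows.

Yes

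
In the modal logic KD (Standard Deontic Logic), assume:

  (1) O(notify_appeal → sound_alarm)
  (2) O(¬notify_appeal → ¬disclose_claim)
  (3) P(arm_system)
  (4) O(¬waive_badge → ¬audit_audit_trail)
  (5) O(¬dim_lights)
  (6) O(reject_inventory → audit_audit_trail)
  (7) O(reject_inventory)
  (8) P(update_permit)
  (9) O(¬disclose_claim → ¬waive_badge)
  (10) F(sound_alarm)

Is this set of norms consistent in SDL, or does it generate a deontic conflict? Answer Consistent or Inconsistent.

From premise 7 we have O(reject_inventory).
Premise 6 is O(reject_inventory → audit_audit_trail); since O(reject_inventory), deontic closure gives O(audit_audit_trail).
Premise 4 is O(¬waive_badge → ¬audit_audit_trail); contrapositively O(audit_audit_trail → waive_badge). Since O(audit_audit_trail) holds, K gives O(waive_badge).
Premise 9, O(¬disclose_claim → ¬waive_badge), contraposes to O(waive_badge → disclose_claim); with O(waive_badge) we get O(disclose_claim).
Premise 2 is O(¬notify_appeal → ¬disclose_claim); contrapositively O(disclose_claim → notify_appeal). Since O(disclose_claim) holds, K gives O(notify_appeal).
Applying K to premise 1 (O(notify_appeal → sound_alarm)) and O(notify_appeal) yields O(sound_alarm).
But premise 10, F(sound_alarm), means O(¬sound_alarm).
We now have both O(sound_alarm) and O(¬sound_alarm) — sound_alarm is simultaneously obligatory and forbidden, violating the D-axiom.

Inconsistent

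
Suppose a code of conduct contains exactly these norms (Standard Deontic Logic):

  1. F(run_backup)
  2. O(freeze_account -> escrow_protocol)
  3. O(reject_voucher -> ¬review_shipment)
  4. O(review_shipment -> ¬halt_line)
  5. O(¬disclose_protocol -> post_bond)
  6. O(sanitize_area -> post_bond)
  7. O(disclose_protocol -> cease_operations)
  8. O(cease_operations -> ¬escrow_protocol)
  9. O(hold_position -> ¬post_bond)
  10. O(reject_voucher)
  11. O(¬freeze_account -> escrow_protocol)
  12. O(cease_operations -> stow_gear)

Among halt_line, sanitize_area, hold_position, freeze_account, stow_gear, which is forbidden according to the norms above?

By case analysis on ¬freeze_account: premise 11 gives O(¬freeze_account -> escrow_protocol) and premise 2 gives O(freeze_account -> escrow_protocol), so O(escrow_protocol) either way.
Premise 8, O(cease_operations -> ¬escrow_protocol), contraposes to O(escrow_protocol -> ¬cease_operations); with O(escrow_protocol) we get O(¬cease_operations).
Premise 7 is O(disclose_protocol -> cease_operations); contrapositively O(¬cease_operations -> ¬disclose_protocol). Since O(¬cease_operations) holds, K gives O(¬disclose_protocol).
With premise 5, O(¬disclose_protocol -> post_bond), the K-axiom yields O(post_bond).
The contrapositive of premise 9 (O(hold_position -> ¬post_bond)) is O(post_bond -> ¬hold_position), and O(post_bond) is already established, so O(¬hold_position).
So O(¬hold_position) holds, i.e. hold_position is forbidden. None of the other listed options is forbidden under the premises.

hold_position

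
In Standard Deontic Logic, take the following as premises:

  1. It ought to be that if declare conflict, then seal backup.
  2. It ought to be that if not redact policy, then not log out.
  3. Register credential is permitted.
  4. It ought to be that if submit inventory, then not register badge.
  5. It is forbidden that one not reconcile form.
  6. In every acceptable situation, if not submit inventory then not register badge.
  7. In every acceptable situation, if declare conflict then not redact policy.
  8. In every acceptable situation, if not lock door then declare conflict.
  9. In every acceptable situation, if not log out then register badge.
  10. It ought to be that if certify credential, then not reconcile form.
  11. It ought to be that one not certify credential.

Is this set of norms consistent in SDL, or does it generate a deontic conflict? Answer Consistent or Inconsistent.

Premise 10 is O(certify_credential → ¬reconcile_form), but O(certify_credential) is not derivable from the premises, so it does not yield O(¬reconcile_form).
So O(¬reconcile_form) is not derivable, and the apparent clash with O(reconcile_form) does not arise.
A world satisfying every obligation exists (e.g. certify_credential=false, declare_conflict=false, lock_door=true, log_out=true, reconcile_form=true, redact_policy=true, register_badge=false, register_credential=false, seal_backup=false, submit_inventory=false); no atom is both obligatory and forbidden, so the set is consistent.

Consistent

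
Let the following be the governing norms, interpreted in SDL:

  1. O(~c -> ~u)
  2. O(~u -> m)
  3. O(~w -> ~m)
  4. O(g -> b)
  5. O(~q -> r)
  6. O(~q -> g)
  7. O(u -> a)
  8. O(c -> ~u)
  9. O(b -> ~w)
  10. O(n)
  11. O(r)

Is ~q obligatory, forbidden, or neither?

Forbidden

Premises 1 and 8 cover both cases: O(~c -> ~u) and O(c -> ~u). Since ~c ∨ c is a tautology, O(~u) follows.
From O(~u) and premise 2, O(~u -> m), we obtain O(m).
Premise 3 is O(~w -> ~m); contrapositively O(m -> w). Since O(m) holds, K gives O(w).
Premise 9 is O(b -> ~w); contrapositively O(w -> ~b). Since O(w) holds, K gives O(~b).
Premise 4, O(g -> b), contraposes to O(~b -> ~g); with O(~b) we get O(~g).
Premise 6, O(~q -> g), contraposes to O(~g -> q); with O(~g) we get O(q).
Premises 5, 7, 10, 11 do not contribute to this derivation.
Thus O(q), which is F(~q): ~q is forbidden.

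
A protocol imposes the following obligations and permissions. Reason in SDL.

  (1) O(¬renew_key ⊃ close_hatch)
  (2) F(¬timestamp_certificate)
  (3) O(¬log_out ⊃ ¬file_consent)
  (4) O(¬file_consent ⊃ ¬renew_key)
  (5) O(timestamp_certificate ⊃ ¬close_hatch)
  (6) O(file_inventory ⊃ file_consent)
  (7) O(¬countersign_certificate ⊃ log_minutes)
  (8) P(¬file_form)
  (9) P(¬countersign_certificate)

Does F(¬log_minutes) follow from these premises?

No

Premise 7 is O(¬countersign_certificate ⊃ log_minutes), but O(¬countersign_certificate) is not derivable from the premises (the permission P(¬countersign_certificate) asserts only ¬O(countersign_certificate), not O(¬countersign_certificate)), so it does not yield O(log_minutes).
No other premise forces O(log_minutes). An ideal world satisfying every premise can still have ¬log_minutes true, so F(¬log_minutes) is not derivable.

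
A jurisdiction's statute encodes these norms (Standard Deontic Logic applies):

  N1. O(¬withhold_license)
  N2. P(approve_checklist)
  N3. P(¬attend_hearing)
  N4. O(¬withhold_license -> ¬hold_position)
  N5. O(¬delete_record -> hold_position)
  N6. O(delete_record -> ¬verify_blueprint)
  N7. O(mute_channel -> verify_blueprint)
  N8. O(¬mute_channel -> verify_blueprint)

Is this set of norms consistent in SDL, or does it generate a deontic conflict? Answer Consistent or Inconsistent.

Inconsistent

Premises 7 and 8 are O(mute_channel -> verify_blueprint) and O(¬mute_channel -> verify_blueprint); every ideal world satisfies mute_channel or ¬mute_channel, so in either case verify_blueprint holds — hence O(verify_blueprint).
Premise 6, O(delete_record -> ¬verify_blueprint), contraposes to O(verify_blueprint -> ¬delete_record); with O(verify_blueprint) we get O(¬delete_record).
With premise 5, O(¬delete_record -> hold_position), the K-axiom yields O(hold_position).
Premise 4, O(¬withhold_license -> ¬hold_position), contraposes to O(hold_position -> withhold_license); with O(hold_position) we get O(withhold_license).
Yet premise 1 states O(¬withhold_license).
We now have both O(withhold_license) and O(¬withhold_license) — withhold_license is simultaneously obligatory and forbidden, violating the D-axiom.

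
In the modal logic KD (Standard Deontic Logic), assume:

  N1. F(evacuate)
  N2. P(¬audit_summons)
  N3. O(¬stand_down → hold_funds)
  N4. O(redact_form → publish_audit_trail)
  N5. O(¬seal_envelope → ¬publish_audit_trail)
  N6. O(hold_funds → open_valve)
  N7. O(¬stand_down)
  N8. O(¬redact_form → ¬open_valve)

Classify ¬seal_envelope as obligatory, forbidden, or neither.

Premise 7 states O(¬stand_down) outright.
Premise 3 is O(¬stand_down → hold_funds); since O(¬stand_down), deontic closure gives O(hold_funds).
Applying K to premise 6 (O(hold_funds → open_valve)) and O(hold_funds) yields O(open_valve).
Premise 8 is O(¬redact_form → ¬open_valve); contrapositively O(open_valve → redact_form). Since O(open_valve) holds, K gives O(redact_form).
Applying K to premise 4 (O(redact_form → publish_audit_trail)) and O(redact_form) yields O(publish_audit_trail).
Premise 5, O(¬seal_envelope → ¬publish_audit_trail), contraposes to O(publish_audit_trail → seal_envelope); with O(publish_audit_trail) we get O(seal_envelope).
Premises 1, 2 do not contribute to this derivation.
Thus O(seal_envelope), which is F(¬seal_envelope): ¬seal_envelope is forbidden.

Forbidden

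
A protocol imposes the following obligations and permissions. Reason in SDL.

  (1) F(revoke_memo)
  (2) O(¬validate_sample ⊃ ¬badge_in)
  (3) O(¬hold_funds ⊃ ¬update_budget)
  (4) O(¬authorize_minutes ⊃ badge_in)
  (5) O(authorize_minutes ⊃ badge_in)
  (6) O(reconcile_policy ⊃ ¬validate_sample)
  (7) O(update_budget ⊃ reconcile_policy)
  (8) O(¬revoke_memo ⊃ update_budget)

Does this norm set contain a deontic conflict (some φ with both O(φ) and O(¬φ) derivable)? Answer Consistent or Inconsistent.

Inconsistent

Premises 5 and 4 are O(authorize_minutes ⊃ badge_in) and O(¬authorize_minutes ⊃ badge_in); every ideal world satisfies authorize_minutes or ¬authorize_minutes, so in either case badge_in holds — hence O(badge_in).
Premise 2, O(¬validate_sample ⊃ ¬badge_in), contraposes to O(badge_in ⊃ validate_sample); with O(badge_in) we get O(validate_sample).
The contrapositive of premise 6 (O(reconcile_policy ⊃ ¬validate_sample)) is O(validate_sample ⊃ ¬reconcile_policy), and O(validate_sample) is already established, so O(¬reconcile_policy).
The contrapositive of premise 7 (O(update_budget ⊃ reconcile_policy)) is O(¬reconcile_policy ⊃ ¬update_budget), and O(¬reconcile_policy) is already established, so O(¬update_budget).
Premise 8 is O(¬revoke_memo ⊃ update_budget); contrapositively O(¬update_budget ⊃ revoke_memo). Since O(¬update_budget) holds, K gives O(revoke_memo).
However, F(revoke_memo) at premise 1 amounts to O(¬revoke_memo).
We now have both O(revoke_memo) and O(¬revoke_memo) — revoke_memo is simultaneously obligatory and forbidden, violating the D-axiom.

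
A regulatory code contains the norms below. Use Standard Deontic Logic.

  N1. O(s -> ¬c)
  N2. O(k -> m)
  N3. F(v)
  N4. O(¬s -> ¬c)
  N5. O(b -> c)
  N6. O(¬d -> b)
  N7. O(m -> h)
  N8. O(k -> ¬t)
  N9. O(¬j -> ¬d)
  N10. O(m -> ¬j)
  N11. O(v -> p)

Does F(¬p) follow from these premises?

No

Premise 11 is O(v -> p), but O(v) is not derivable from the premises, so it does not yield O(p).
No other premise forces O(p). An ideal world satisfying every premise can still have ¬p true, so F(¬p) is not derivable.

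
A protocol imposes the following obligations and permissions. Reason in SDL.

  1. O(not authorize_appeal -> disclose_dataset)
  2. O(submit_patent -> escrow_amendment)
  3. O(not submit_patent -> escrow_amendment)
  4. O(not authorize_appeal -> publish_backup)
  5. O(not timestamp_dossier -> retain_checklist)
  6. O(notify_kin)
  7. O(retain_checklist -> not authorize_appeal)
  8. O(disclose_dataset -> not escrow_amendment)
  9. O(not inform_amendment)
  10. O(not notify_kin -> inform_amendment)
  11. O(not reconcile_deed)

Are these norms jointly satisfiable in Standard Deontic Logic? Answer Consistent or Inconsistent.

Consistent

Premise 10 is O(not notify_kin -> inform_amendment), but O(not notify_kin) is not derivable from the premises, so it does not yield O(inform_amendment).
So O(inform_amendment) is not derivable, and the apparent clash with O(not inform_amendment) does not arise.
A world satisfying every obligation exists (e.g. authorize_appeal=true, disclose_dataset=false, escrow_amendment=true, inform_amendment=false, notify_kin=true, publish_backup=false, reconcile_deed=false, retain_checklist=false, submit_patent=false, timestamp_dossier=true); no atom is both obligatory and forbidden, so the set is consistent.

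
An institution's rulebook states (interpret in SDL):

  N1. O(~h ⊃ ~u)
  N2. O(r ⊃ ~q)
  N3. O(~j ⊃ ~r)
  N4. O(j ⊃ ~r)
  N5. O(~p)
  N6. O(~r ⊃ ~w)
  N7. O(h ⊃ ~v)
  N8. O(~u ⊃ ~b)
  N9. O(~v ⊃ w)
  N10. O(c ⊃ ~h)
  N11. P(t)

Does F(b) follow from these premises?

Premises 3 and 4 cover both cases: O(~j ⊃ ~r) and O(j ⊃ ~r). Since ~j ∨ j is a tautology, O(~r) follows.
With premise 6, O(~r ⊃ ~w), the K-axiom yields O(~w).
The contrapositive of premise 9 (O(~v ⊃ w)) is O(~w ⊃ v), and O(~w) is already established, so O(v).
Premise 7 is O(h ⊃ ~v); contrapositively O(v ⊃ ~h). Since O(v) holds, K gives O(~h).
From O(~h) and premise 1, O(~h ⊃ ~u), we obtain O(~u).
Premise 8 is O(~u ⊃ ~b); since O(~u), deontic closure gives O(~b).
Premises 2, 5, 10, 11 do not contribute to this derivation.
So O(~b) holds, i.e. F(b). The claim follows.

Yes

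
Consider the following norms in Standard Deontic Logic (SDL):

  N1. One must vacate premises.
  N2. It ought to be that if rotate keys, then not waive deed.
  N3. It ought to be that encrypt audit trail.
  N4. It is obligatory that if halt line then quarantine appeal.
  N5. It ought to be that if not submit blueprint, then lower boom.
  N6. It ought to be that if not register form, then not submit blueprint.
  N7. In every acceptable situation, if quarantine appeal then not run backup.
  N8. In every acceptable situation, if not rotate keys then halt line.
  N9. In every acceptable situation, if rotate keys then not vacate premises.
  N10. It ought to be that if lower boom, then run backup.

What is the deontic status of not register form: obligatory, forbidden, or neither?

From premise 1 we have O(vacate_premises).
The contrapositive of premise 9 (O(rotate_keys → ¬vacate_premises)) is O(vacate_premises → ¬rotate_keys), and O(vacate_premises) is already established, so O(¬rotate_keys).
Applying K to premise 8 (O(¬rotate_keys → halt_line)) and O(¬rotate_keys) yields O(halt_line).
With premise 4, O(halt_line → quarantine_appeal), the K-axiom yields O(quarantine_appeal).
Premise 7 is O(quarantine_appeal → ¬run_backup); since O(quarantine_appeal), deontic closure gives O(¬run_backup).
The contrapositive of premise 10 (O(lower_boom → run_backup)) is O(¬run_backup → ¬lower_boom), and O(¬run_backup) is already established, so O(¬lower_boom).
Premise 5, O(¬submit_blueprint → lower_boom), contraposes to O(¬lower_boom → submit_blueprint); with O(¬lower_boom) we get O(submit_blueprint).
The contrapositive of premise 6 (O(¬register_form → ¬submit_blueprint)) is O(submit_blueprint → register_form), and O(submit_blueprint) is already established, so O(register_form).
Premises 2, 3 do not contribute to this derivation.
Thus O(register_form), which is F(¬register_form): ¬register_form is forbidden.

Forbidden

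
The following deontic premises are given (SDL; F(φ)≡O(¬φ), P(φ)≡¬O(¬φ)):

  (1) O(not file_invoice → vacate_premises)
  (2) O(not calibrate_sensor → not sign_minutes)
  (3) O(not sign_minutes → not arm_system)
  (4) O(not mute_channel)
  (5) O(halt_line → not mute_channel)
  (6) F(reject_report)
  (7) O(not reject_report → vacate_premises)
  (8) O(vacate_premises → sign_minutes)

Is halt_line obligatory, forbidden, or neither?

Neither

Premise 5 is O(halt_line → not mute_channel); even if O(not mute_channel) held, inferring O(halt_line) would be affirming the consequent — invalid.
No premise or chain of K-axiom applications forces O(halt_line), and none forces O(not halt_line). So halt_line is neither obligatory nor forbidden under these norms.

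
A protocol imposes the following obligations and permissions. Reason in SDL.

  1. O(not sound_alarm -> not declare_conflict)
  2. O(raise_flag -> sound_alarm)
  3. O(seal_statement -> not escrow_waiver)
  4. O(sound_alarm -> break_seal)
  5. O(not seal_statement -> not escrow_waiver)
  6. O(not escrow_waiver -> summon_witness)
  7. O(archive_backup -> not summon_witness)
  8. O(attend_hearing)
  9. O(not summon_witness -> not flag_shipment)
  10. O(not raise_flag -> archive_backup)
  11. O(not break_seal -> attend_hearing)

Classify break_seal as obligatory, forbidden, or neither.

By case analysis on not seal_statement: premise 5 gives O(not seal_statement -> not escrow_waiver) and premise 3 gives O(seal_statement -> not escrow_waiver), so O(not escrow_waiver) either way.
With premise 6, O(not escrow_waiver -> summon_witness), the K-axiom yields O(summon_witness).
The contrapositive of premise 7 (O(archive_backup -> not summon_witness)) is O(summon_witness -> not archive_backup), and O(summon_witness) is already established, so O(not archive_backup).
The contrapositive of premise 10 (O(not raise_flag -> archive_backup)) is O(not archive_backup -> raise_flag), and O(not archive_backup) is already established, so O(raise_flag).
Applying K to premise 2 (O(raise_flag -> sound_alarm)) and O(raise_flag) yields O(sound_alarm).
Applying K to premise 4 (O(sound_alarm -> break_seal)) and O(sound_alarm) yields O(break_seal).
Premises 1, 8, 9, 11 do not contribute to this derivation.
Hence break_seal is obligatory.

Obligatory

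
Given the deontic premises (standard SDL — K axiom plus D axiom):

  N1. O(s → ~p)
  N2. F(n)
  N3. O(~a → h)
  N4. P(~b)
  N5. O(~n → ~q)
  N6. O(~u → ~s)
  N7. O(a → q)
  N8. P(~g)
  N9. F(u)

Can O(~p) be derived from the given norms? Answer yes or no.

No

Premise 1 is O(s → ~p), but O(s) is not derivable from the premises, so it does not yield O(~p).
No other premise forces O(~p). An ideal world satisfying every premise can still have ~p false, so O(~p) is not derivable.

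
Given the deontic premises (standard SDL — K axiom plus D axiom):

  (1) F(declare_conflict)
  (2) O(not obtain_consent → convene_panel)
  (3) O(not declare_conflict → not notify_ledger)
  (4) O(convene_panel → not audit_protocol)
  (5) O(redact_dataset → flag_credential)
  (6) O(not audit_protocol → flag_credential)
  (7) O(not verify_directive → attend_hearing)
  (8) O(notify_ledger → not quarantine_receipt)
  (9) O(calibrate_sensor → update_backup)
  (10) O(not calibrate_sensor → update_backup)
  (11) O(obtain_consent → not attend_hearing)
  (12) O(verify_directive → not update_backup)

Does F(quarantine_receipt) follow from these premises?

Premise 8 is O(notify_ledger → not quarantine_receipt), but O(notify_ledger) is not derivable from the premises, so it does not yield O(not quarantine_receipt).
No other premise forces O(not quarantine_receipt). An ideal world satisfying every premise can still have quarantine_receipt true, so F(quarantine_receipt) is not derivable.

No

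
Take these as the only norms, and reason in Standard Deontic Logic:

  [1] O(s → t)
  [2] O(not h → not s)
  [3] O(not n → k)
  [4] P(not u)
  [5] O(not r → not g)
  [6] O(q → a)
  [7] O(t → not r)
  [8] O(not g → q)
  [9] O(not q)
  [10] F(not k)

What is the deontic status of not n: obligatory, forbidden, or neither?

Neither

Premise 3 is O(not n → k); even if O(k) held, inferring O(not n) would be affirming the consequent — invalid.
No premise or chain of K-axiom applications forces O(not n), and none forces O(n). So not n is neither obligatory nor forbidden under these norms.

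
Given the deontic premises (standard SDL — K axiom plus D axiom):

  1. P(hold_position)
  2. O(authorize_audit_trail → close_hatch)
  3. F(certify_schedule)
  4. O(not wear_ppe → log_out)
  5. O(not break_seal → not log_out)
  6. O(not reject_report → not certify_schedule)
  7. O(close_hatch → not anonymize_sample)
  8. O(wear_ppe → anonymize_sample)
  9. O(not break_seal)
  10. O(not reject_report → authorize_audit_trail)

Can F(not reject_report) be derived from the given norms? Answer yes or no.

Premise 9 gives O(not break_seal).
Applying K to premise 5 (O(not break_seal → not log_out)) and O(not break_seal) yields O(not log_out).
Premise 4, O(not wear_ppe → log_out), contraposes to O(not log_out → wear_ppe); with O(not log_out) we get O(wear_ppe).
From O(wear_ppe) and premise 8, O(wear_ppe → anonymize_sample), we obtain O(anonymize_sample).
Premise 7, O(close_hatch → not anonymize_sample), contraposes to O(anonymize_sample → not close_hatch); with O(anonymize_sample) we get O(not close_hatch).
Premise 2 is O(authorize_audit_trail → close_hatch); contrapositively O(not close_hatch → not authorize_audit_trail). Since O(not close_hatch) holds, K gives O(not authorize_audit_trail).
Premise 10 is O(not reject_report → authorize_audit_trail); contrapositively O(not authorize_audit_trail → reject_report). Since O(not authorize_audit_trail) holds, K gives O(reject_report).
Premises 1, 3, 6 do not contribute to this derivation.
So O(reject_report) holds, i.e. F(not reject_report). The claim follows.

Yes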